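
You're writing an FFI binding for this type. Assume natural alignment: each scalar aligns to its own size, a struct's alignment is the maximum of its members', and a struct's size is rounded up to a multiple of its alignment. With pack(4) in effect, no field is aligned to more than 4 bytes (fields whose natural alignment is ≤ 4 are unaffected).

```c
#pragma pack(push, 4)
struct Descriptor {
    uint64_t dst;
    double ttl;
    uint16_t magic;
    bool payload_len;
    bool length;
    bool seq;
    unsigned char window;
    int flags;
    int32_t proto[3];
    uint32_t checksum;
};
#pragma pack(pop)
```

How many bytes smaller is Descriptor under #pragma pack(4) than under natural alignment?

natural layout:
  dst at 0 (size 8, align 8) → ends 8
  ttl at 8 (size 8, align 8) → ends 16
  magic at 16 (size 2, align 2) → ends 18
  payload_len at 18 (size 1, align 1) → ends 19
  length at 19 (size 1, align 1) → ends 20
  seq at 20 (size 1, align 1) → ends 21
  window at 21 (size 1, align 1) → ends 22
  pad 2 to align 4 for flags
  flags at 24 (size 4, align 4) → ends 28
  proto at 28 (size 12, align 4) → ends 40
  checksum at 40 (size 4, align 4) → ends 44
  tail pad 4 to reach multiple of 8
  total 48 bytes, alignment 8
packed(4) layout:
  dst at 0 (size 8, align 4) → ends 8
  ttl at 8 (size 8, align 4) → ends 16
  magic at 16 (size 2, align 2) → ends 18
  payload_len at 18 (size 1, align 1) → ends 19
  length at 19 (size 1, align 1) → ends 20
  seq at 20 (size 1, align 1) → ends 21
  window at 21 (size 1, align 1) → ends 22
  pad 2 to align 4 for flags
  flags at 24 (size 4, align 4) → ends 28
  proto at 28 (size 12, align 4) → ends 40
  checksum at 40 (size 4, align 4) → ends 44
  total 44 bytes, alignment 4
48 − 44 = 4

4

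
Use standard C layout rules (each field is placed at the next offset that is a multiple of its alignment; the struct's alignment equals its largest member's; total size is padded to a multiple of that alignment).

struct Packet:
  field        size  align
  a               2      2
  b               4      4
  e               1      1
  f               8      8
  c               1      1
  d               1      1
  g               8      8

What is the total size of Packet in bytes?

40 bytes

@0: a [2B, align 2] → 2
+2 pad (align 4)
@4: b [4B, align 4] → 8
@8: e [1B, align 1] → 9
+7 pad (align 8)
@16: f [8B, align 8] → 24
@24: c [1B, align 1] → 25
@25: d [1B, align 1] → 26
+6 pad (align 8)
@32: g [8B, align 8] → 40
size 40, align 8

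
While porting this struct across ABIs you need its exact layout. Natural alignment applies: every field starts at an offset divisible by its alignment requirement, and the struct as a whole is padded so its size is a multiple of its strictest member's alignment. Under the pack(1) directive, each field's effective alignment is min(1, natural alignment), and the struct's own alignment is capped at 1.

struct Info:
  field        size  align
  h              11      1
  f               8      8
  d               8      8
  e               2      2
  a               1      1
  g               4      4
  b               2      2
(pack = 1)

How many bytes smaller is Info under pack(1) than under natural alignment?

natural layout:
  @0: h [11B, align 1] → 11
  +5 pad (align 8)
  @16: f [8B, align 8] → 24
  @24: d [8B, align 8] → 32
  @32: e [2B, align 2] → 34
  @34: a [1B, align 1] → 35
  +1 pad (align 4)
  @36: g [4B, align 4] → 40
  @40: b [2B, align 2] → 42
  +6 tail pad (align 8)
  size 48, align 8
packed(1) layout:
  @0: h [11B, align 1] → 11
  @11: f [8B, align 1] → 19
  @19: d [8B, align 1] → 27
  @27: e [2B, align 1] → 29
  @29: a [1B, align 1] → 30
  @30: g [4B, align 1] → 34
  @34: b [2B, align 1] → 36
  size 36, align 1
48 − 36 = 12

12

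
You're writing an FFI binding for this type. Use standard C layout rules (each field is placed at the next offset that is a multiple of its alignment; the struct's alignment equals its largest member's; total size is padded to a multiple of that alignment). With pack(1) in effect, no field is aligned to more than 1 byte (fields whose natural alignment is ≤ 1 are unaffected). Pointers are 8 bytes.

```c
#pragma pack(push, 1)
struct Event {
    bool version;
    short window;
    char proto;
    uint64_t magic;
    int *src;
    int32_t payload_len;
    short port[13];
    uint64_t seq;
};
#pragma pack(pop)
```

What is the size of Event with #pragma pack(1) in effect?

0..1  version  (1B, 1-aligned)
1..3  window  (2B, 1-aligned)
3..4  proto  (1B, 1-aligned)
4..12  magic  (8B, 1-aligned)
12..20  src  (8B, 1-aligned)
20..24  payload_len  (4B, 1-aligned)
24..50  port  (26B, 1-aligned)
50..58  seq  (8B, 1-aligned)
sizeof = 58, alignof = 1

58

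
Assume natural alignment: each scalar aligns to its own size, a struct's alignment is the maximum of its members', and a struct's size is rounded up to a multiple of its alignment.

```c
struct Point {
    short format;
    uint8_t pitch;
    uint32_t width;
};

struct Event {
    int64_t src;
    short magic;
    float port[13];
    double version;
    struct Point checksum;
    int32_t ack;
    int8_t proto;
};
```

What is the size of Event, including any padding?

88

Point: @0: format [2B, align 2] → 2; @2: pitch [1B, align 1] → 3; +1 pad (align 4); @4: width [4B, align 4] → 8; size 8, align 4
@0: src [8B, align 8] → 8
@8: magic [2B, align 2] → 10
+2 pad (align 4)
@12: port [52B, align 4] → 64
@64: version [8B, align 8] → 72
@72: checksum [8B, align 4] → 80
@80: ack [4B, align 4] → 84
@84: proto [1B, align 1] → 85
+3 tail pad (align 8)
size 88, align 8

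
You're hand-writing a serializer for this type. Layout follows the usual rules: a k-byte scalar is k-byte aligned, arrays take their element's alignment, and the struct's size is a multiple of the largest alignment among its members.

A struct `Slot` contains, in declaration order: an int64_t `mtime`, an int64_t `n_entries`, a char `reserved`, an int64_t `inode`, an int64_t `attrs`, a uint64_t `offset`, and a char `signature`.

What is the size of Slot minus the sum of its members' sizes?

14

@0: mtime [8B, align 8] → 8
@8: n_entries [8B, align 8] → 16
@16: reserved [1B, align 1] → 17
+7 pad (align 8)
@24: inode [8B, align 8] → 32
@32: attrs [8B, align 8] → 40
@40: offset [8B, align 8] → 48
@48: signature [1B, align 1] → 49
+7 tail pad (align 8)
size 56, align 8
data bytes 42, size 56 → padding 14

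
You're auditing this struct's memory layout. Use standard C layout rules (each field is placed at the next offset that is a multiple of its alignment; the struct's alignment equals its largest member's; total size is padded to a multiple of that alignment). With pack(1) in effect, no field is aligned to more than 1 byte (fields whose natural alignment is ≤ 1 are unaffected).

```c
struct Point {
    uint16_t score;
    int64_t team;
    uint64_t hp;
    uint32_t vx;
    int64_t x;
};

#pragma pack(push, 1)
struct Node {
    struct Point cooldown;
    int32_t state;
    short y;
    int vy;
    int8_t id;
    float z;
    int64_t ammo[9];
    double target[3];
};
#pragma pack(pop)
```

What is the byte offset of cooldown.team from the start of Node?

8

Point: 0..2  score  (2B, 2-aligned); 2..8  -- padding (6B); 8..16  team  (8B, 8-aligned); 16..24  hp  (8B, 8-aligned); 24..28  vx  (4B, 4-aligned); 28..32  -- padding (4B); 32..40  x  (8B, 8-aligned); sizeof = 40, alignof = 8
0..40  cooldown  (40B, 1-aligned)
within Point: team at 8
0 + 8 = 8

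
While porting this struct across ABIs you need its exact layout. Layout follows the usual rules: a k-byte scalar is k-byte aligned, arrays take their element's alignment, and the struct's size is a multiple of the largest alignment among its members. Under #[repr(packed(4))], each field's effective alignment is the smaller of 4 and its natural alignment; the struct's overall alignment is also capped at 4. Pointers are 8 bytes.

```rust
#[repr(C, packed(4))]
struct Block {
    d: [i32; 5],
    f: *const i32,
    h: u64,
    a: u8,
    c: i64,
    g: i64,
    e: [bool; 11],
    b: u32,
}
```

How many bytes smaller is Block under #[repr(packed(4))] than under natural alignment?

8

natural layout:
  0..20  d  (20B, 4-aligned)
  20..24  -- padding (4B)
  24..32  f  (8B, 8-aligned)
  32..40  h  (8B, 8-aligned)
  40..41  a  (1B, 1-aligned)
  41..48  -- padding (7B)
  48..56  c  (8B, 8-aligned)
  56..64  g  (8B, 8-aligned)
  64..75  e  (11B, 1-aligned)
  75..76  -- padding (1B)
  76..80  b  (4B, 4-aligned)
  sizeof = 80, alignof = 8
packed(4) layout:
  0..20  d  (20B, 4-aligned)
  20..28  f  (8B, 4-aligned)
  28..36  h  (8B, 4-aligned)
  36..37  a  (1B, 1-aligned)
  37..40  -- padding (3B)
  40..48  c  (8B, 4-aligned)
  48..56  g  (8B, 4-aligned)
  56..67  e  (11B, 1-aligned)
  67..68  -- padding (1B)
  68..72  b  (4B, 4-aligned)
  sizeof = 72, alignof = 4
80 − 72 = 8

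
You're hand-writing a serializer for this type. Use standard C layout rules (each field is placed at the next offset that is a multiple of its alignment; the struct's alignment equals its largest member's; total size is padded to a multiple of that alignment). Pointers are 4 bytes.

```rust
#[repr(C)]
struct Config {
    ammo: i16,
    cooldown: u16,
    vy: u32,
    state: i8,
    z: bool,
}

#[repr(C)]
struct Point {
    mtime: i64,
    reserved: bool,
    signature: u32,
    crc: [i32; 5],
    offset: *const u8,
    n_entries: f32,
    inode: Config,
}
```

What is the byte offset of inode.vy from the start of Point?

Config: @0: ammo [2B, align 2] → 2; @2: cooldown [2B, align 2] → 4; @4: vy [4B, align 4] → 8; @8: state [1B, align 1] → 9; @9: z [1B, align 1] → 10; +2 tail pad (align 4); size 12, align 4
@0: mtime [8B, align 8] → 8
@8: reserved [1B, align 1] → 9
+3 pad (align 4)
@12: signature [4B, align 4] → 16
@16: crc [20B, align 4] → 36
@36: offset [4B, align 4] → 40
@40: n_entries [4B, align 4] → 44
@44: inode [12B, align 4] → 56
within Config: vy at 4
44 + 4 = 48

48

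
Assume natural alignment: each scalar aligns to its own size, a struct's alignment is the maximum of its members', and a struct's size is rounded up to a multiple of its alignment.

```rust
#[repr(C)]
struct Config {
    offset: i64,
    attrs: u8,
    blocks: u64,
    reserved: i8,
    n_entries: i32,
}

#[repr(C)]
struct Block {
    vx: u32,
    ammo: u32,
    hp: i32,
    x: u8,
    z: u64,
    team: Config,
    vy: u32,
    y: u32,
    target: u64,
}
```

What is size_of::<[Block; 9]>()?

648

Config: @0: offset [8B, align 8] → 8; @8: attrs [1B, align 1] → 9; +7 pad (align 8); @16: blocks [8B, align 8] → 24; @24: reserved [1B, align 1] → 25; +3 pad (align 4); @28: n_entries [4B, align 4] → 32; size 32, align 8
@0: vx [4B, align 4] → 4
@4: ammo [4B, align 4] → 8
@8: hp [4B, align 4] → 12
@12: x [1B, align 1] → 13
+3 pad (align 8)
@16: z [8B, align 8] → 24
@24: team [32B, align 8] → 56
@56: vy [4B, align 4] → 60
@60: y [4B, align 4] → 64
@64: target [8B, align 8] → 72
size 72, align 8
array of 9: 9 × 72 = 648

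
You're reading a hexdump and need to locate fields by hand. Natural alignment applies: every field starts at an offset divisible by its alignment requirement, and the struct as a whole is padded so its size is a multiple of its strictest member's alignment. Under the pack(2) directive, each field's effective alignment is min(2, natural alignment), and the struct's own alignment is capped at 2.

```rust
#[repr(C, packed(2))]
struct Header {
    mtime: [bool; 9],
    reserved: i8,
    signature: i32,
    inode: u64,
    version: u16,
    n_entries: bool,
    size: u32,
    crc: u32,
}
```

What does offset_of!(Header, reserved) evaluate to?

0..9  mtime  (9B, 1-aligned)
9..10  reserved  (1B, 1-aligned)

9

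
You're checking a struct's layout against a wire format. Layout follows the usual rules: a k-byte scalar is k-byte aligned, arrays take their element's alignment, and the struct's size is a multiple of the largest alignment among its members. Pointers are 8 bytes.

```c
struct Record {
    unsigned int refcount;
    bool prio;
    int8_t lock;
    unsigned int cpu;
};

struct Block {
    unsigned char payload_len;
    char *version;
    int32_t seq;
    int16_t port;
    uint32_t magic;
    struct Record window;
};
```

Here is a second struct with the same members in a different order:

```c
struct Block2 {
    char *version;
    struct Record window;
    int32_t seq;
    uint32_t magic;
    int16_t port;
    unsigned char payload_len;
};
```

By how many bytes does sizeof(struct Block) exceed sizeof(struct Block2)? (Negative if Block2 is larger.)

8

Record: 0..4  refcount  (4B, 4-aligned); 4..5  prio  (1B, 1-aligned); 5..6  lock  (1B, 1-aligned); 6..8  -- padding (2B); 8..12  cpu  (4B, 4-aligned); sizeof = 12, alignof = 4
0..1  payload_len  (1B, 1-aligned)
1..8  -- padding (7B)
8..16  version  (8B, 8-aligned)
16..20  seq  (4B, 4-aligned)
20..22  port  (2B, 2-aligned)
22..24  -- padding (2B)
24..28  magic  (4B, 4-aligned)
28..40  window  (12B, 4-aligned)
sizeof = 40, alignof = 8
— Block2 —
0..8  version  (8B, 8-aligned)
8..20  window  (12B, 4-aligned)
20..24  seq  (4B, 4-aligned)
24..28  magic  (4B, 4-aligned)
28..30  port  (2B, 2-aligned)
30..31  payload_len  (1B, 1-aligned)
31..32  -- tail padding (1B)
sizeof = 32, alignof = 8
40 − 32 = 8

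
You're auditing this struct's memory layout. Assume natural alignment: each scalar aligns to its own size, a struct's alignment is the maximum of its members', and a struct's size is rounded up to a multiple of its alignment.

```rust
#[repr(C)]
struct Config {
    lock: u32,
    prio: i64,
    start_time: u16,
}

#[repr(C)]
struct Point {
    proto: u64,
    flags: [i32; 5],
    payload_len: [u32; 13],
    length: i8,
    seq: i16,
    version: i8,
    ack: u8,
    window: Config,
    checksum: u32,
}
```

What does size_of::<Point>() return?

Config: @0: lock [4B, align 4] → 4; +4 pad (align 8); @8: prio [8B, align 8] → 16; @16: start_time [2B, align 2] → 18; +6 tail pad (align 8); size 24, align 8
@0: proto [8B, align 8] → 8
@8: flags [20B, align 4] → 28
@28: payload_len [52B, align 4] → 80
@80: length [1B, align 1] → 81
+1 pad (align 2)
@82: seq [2B, align 2] → 84
@84: version [1B, align 1] → 85
@85: ack [1B, align 1] → 86
+2 pad (align 8)
@88: window [24B, align 8] → 112
@112: checksum [4B, align 4] → 116
+4 tail pad (align 8)
size 120, align 8

120 bytes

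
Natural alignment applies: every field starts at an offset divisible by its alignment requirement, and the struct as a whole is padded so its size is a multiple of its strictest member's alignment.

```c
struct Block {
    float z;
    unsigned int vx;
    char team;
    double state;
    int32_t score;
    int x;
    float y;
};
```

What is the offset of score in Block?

@0: z [4B, align 4] → 4
@4: vx [4B, align 4] → 8
@8: team [1B, align 1] → 9
+7 pad (align 8)
@16: state [8B, align 8] → 24
@24: score [4B, align 4] → 28

24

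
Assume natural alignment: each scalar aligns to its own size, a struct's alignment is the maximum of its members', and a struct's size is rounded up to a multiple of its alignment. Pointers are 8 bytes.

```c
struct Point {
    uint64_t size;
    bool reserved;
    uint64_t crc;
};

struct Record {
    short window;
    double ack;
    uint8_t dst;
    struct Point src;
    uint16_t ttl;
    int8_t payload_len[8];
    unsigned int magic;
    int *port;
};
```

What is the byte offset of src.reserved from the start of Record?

Point: @0: size [8B, align 8] → 8; @8: reserved [1B, align 1] → 9; +7 pad (align 8); @16: crc [8B, align 8] → 24; size 24, align 8
@0: window [2B, align 2] → 2
+6 pad (align 8)
@8: ack [8B, align 8] → 16
@16: dst [1B, align 1] → 17
+7 pad (align 8)
@24: src [24B, align 8] → 48
within Point: reserved at 8
24 + 8 = 32

32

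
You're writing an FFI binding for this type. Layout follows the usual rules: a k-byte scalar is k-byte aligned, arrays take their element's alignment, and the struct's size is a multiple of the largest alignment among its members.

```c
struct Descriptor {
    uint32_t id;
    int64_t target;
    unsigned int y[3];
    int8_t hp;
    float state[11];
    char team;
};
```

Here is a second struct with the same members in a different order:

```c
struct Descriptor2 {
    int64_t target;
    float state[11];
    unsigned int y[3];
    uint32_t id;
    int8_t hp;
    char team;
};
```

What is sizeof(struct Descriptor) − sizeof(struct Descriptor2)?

id at 0 (size 4, align 4) → ends 4
pad 4 to align 8 for target
target at 8 (size 8, align 8) → ends 16
y at 16 (size 12, align 4) → ends 28
hp at 28 (size 1, align 1) → ends 29
pad 3 to align 4 for state
state at 32 (size 44, align 4) → ends 76
team at 76 (size 1, align 1) → ends 77
tail pad 3 to reach multiple of 8
total 80 bytes, alignment 8
— Descriptor2 —
target at 0 (size 8, align 8) → ends 8
state at 8 (size 44, align 4) → ends 52
y at 52 (size 12, align 4) → ends 64
id at 64 (size 4, align 4) → ends 68
hp at 68 (size 1, align 1) → ends 69
team at 69 (size 1, align 1) → ends 70
tail pad 2 to reach multiple of 8
total 72 bytes, alignment 8
80 − 72 = 8

8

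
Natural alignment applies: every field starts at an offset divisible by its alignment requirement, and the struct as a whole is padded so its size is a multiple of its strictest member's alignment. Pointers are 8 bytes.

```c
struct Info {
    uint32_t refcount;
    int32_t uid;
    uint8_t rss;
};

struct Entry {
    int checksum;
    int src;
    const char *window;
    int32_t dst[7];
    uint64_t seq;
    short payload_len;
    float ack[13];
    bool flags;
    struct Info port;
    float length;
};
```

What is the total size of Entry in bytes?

Info: refcount at 0 (size 4, align 4) → ends 4; uid at 4 (size 4, align 4) → ends 8; rss at 8 (size 1, align 1) → ends 9; tail pad 3 to reach multiple of 4; total 12 bytes, alignment 4
checksum at 0 (size 4, align 4) → ends 4
src at 4 (size 4, align 4) → ends 8
window at 8 (size 8, align 8) → ends 16
dst at 16 (size 28, align 4) → ends 44
pad 4 to align 8 for seq
seq at 48 (size 8, align 8) → ends 56
payload_len at 56 (size 2, align 2) → ends 58
pad 2 to align 4 for ack
ack at 60 (size 52, align 4) → ends 112
flags at 112 (size 1, align 1) → ends 113
pad 3 to align 4 for port
port at 116 (size 12, align 4) → ends 128
length at 128 (size 4, align 4) → ends 132
tail pad 4 to reach multiple of 8
total 136 bytes, alignment 8

136 bytes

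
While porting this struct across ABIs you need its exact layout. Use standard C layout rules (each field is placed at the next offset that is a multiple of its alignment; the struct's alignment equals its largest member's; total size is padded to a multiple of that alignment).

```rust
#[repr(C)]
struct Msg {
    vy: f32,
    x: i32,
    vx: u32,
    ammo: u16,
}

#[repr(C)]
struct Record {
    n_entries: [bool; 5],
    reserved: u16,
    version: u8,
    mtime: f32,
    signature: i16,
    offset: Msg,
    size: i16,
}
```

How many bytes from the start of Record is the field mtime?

Msg: vy at 0 (size 4, align 4) → ends 4; x at 4 (size 4, align 4) → ends 8; vx at 8 (size 4, align 4) → ends 12; ammo at 12 (size 2, align 2) → ends 14; tail pad 2 to reach multiple of 4; total 16 bytes, alignment 4
n_entries at 0 (size 5, align 1) → ends 5
pad 1 to align 2 for reserved
reserved at 6 (size 2, align 2) → ends 8
version at 8 (size 1, align 1) → ends 9
pad 3 to align 4 for mtime
mtime at 12 (size 4, align 4) → ends 16

12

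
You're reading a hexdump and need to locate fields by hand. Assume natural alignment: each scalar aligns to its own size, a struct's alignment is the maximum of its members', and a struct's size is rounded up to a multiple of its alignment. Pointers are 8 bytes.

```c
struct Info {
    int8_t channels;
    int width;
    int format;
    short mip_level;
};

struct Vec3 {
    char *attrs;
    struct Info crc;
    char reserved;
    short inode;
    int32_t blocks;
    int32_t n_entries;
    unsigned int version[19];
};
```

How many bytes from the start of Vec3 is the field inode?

26

Info: 0..1  channels  (1B, 1-aligned); 1..4  -- padding (3B); 4..8  width  (4B, 4-aligned); 8..12  format  (4B, 4-aligned); 12..14  mip_level  (2B, 2-aligned); 14..16  -- tail padding (2B); sizeof = 16, alignof = 4
0..8  attrs  (8B, 8-aligned)
8..24  crc  (16B, 4-aligned)
24..25  reserved  (1B, 1-aligned)
25..26  -- padding (1B)
26..28  inode  (2B, 2-aligned)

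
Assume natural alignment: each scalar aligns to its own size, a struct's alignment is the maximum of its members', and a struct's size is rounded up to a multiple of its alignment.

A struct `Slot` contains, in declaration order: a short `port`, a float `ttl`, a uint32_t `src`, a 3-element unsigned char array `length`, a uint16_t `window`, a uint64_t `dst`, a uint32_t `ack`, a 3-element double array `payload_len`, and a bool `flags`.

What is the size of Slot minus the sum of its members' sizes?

@0: port [2B, align 2] → 2
+2 pad (align 4)
@4: ttl [4B, align 4] → 8
@8: src [4B, align 4] → 12
@12: length [3B, align 1] → 15
+1 pad (align 2)
@16: window [2B, align 2] → 18
+6 pad (align 8)
@24: dst [8B, align 8] → 32
@32: ack [4B, align 4] → 36
+4 pad (align 8)
@40: payload_len [24B, align 8] → 64
@64: flags [1B, align 1] → 65
+7 tail pad (align 8)
size 72, align 8
data bytes 52, size 72 → padding 20

20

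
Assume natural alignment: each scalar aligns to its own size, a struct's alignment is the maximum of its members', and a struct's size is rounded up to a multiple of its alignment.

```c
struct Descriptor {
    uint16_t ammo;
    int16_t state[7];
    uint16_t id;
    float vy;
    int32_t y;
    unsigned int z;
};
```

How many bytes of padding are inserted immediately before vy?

@0: ammo [2B, align 2] → 2
@2: state [14B, align 2] → 16
@16: id [2B, align 2] → 18
+2 pad (align 4)
@20: vy [4B, align 4] → 24

2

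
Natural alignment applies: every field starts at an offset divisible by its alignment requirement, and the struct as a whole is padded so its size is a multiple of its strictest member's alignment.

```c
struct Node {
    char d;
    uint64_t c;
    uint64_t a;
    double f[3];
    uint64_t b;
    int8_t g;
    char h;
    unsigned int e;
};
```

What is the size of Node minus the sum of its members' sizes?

0..1  d  (1B, 1-aligned)
1..8  -- padding (7B)
8..16  c  (8B, 8-aligned)
16..24  a  (8B, 8-aligned)
24..48  f  (24B, 8-aligned)
48..56  b  (8B, 8-aligned)
56..57  g  (1B, 1-aligned)
57..58  h  (1B, 1-aligned)
58..60  -- padding (2B)
60..64  e  (4B, 4-aligned)
sizeof = 64, alignof = 8
data bytes 55, size 64 → padding 9

9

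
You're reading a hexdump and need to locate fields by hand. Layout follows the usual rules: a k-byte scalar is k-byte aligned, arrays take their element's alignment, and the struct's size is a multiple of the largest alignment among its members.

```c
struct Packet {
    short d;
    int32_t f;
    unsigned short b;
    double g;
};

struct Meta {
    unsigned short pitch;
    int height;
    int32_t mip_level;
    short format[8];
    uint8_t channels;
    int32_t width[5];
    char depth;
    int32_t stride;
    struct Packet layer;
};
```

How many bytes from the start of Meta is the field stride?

Packet: d at 0 (size 2, align 2) → ends 2; pad 2 to align 4 for f; f at 4 (size 4, align 4) → ends 8; b at 8 (size 2, align 2) → ends 10; pad 6 to align 8 for g; g at 16 (size 8, align 8) → ends 24; total 24 bytes, alignment 8
pitch at 0 (size 2, align 2) → ends 2
pad 2 to align 4 for height
height at 4 (size 4, align 4) → ends 8
mip_level at 8 (size 4, align 4) → ends 12
format at 12 (size 16, align 2) → ends 28
channels at 28 (size 1, align 1) → ends 29
pad 3 to align 4 for width
width at 32 (size 20, align 4) → ends 52
depth at 52 (size 1, align 1) → ends 53
pad 3 to align 4 for stride
stride at 56 (size 4, align 4) → ends 60

56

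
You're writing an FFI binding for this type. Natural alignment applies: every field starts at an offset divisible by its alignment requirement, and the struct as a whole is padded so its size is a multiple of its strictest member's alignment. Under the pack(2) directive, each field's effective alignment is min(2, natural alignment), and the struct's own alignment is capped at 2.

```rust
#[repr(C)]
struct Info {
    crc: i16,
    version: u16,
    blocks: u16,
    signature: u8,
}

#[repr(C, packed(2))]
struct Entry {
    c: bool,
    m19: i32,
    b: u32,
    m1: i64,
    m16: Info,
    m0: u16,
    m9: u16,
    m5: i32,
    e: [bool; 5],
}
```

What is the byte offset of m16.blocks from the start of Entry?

Info: @0: crc [2B, align 2] → 2; @2: version [2B, align 2] → 4; @4: blocks [2B, align 2] → 6; @6: signature [1B, align 1] → 7; +1 tail pad (align 2); size 8, align 2
@0: c [1B, align 1] → 1
+1 pad (align 2)
@2: m19 [4B, align 2] → 6
@6: b [4B, align 2] → 10
@10: m1 [8B, align 2] → 18
@18: m16 [8B, align 2] → 26
within Info: blocks at 4
18 + 4 = 22

22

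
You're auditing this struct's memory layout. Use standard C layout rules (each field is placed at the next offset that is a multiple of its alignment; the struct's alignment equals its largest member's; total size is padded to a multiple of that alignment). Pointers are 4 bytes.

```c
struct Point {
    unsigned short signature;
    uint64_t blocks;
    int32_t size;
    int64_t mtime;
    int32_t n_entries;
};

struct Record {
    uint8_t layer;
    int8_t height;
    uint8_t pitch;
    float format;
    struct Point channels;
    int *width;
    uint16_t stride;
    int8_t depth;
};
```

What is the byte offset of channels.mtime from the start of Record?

32

Point: @0: signature [2B, align 2] → 2; +6 pad (align 8); @8: blocks [8B, align 8] → 16; @16: size [4B, align 4] → 20; +4 pad (align 8); @24: mtime [8B, align 8] → 32; @32: n_entries [4B, align 4] → 36; +4 tail pad (align 8); size 40, align 8
@0: layer [1B, align 1] → 1
@1: height [1B, align 1] → 2
@2: pitch [1B, align 1] → 3
+1 pad (align 4)
@4: format [4B, align 4] → 8
@8: channels [40B, align 8] → 48
within Point: mtime at 24
8 + 24 = 32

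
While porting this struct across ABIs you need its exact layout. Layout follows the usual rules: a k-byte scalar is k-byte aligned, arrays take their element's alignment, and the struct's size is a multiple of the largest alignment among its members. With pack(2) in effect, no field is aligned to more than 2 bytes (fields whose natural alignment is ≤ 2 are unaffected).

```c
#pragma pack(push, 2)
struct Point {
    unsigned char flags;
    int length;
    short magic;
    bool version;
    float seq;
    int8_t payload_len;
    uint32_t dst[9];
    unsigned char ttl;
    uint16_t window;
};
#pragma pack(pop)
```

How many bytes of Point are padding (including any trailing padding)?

4

0..1  flags  (1B, 1-aligned)
1..2  -- padding (1B)
2..6  length  (4B, 2-aligned)
6..8  magic  (2B, 2-aligned)
8..9  version  (1B, 1-aligned)
9..10  -- padding (1B)
10..14  seq  (4B, 2-aligned)
14..15  payload_len  (1B, 1-aligned)
15..16  -- padding (1B)
16..52  dst  (36B, 2-aligned)
52..53  ttl  (1B, 1-aligned)
53..54  -- padding (1B)
54..56  window  (2B, 2-aligned)
sizeof = 56, alignof = 2
data bytes 52, size 56 → padding 4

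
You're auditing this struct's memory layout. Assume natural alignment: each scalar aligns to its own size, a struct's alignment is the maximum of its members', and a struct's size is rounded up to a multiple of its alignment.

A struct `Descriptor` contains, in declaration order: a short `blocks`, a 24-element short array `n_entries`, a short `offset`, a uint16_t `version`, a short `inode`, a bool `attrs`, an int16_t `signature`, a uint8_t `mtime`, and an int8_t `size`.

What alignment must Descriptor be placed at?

2

member alignments: blocks=2, n_entries=2, offset=2, version=2, inode=2, attrs=1, signature=2, mtime=1, size=1
max = 2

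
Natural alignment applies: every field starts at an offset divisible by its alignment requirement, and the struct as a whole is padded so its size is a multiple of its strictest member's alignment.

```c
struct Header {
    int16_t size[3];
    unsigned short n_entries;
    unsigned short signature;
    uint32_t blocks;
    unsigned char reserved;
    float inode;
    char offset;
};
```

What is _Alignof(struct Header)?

member alignments: size=2, n_entries=2, signature=2, blocks=4, reserved=1, inode=4, offset=1
max = 4

4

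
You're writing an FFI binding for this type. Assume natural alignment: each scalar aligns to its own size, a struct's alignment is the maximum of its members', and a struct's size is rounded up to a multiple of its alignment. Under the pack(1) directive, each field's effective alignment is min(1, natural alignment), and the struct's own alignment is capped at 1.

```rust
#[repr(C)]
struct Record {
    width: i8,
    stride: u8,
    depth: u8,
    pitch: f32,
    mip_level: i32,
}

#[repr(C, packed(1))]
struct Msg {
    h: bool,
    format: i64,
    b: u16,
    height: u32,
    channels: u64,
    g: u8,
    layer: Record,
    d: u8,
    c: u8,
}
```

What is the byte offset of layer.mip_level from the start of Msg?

32

Record: width at 0 (size 1, align 1) → ends 1; stride at 1 (size 1, align 1) → ends 2; depth at 2 (size 1, align 1) → ends 3; pad 1 to align 4 for pitch; pitch at 4 (size 4, align 4) → ends 8; mip_level at 8 (size 4, align 4) → ends 12; total 12 bytes, alignment 4
h at 0 (size 1, align 1) → ends 1
format at 1 (size 8, align 1) → ends 9
b at 9 (size 2, align 1) → ends 11
height at 11 (size 4, align 1) → ends 15
channels at 15 (size 8, align 1) → ends 23
g at 23 (size 1, align 1) → ends 24
layer at 24 (size 12, align 1) → ends 36
within Record: mip_level at 8
24 + 8 = 32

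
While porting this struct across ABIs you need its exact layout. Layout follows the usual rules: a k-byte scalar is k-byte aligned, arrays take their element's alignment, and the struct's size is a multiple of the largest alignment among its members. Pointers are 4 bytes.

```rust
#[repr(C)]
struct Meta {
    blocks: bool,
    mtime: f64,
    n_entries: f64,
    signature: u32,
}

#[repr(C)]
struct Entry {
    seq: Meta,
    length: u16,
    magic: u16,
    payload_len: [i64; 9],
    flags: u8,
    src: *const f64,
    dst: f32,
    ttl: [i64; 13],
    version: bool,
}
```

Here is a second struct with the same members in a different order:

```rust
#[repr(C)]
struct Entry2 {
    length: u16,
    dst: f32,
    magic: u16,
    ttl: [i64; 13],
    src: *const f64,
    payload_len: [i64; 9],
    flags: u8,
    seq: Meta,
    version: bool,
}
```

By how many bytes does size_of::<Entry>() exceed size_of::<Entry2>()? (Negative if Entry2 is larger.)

Meta: blocks at 0 (size 1, align 1) → ends 1; pad 7 to align 8 for mtime; mtime at 8 (size 8, align 8) → ends 16; n_entries at 16 (size 8, align 8) → ends 24; signature at 24 (size 4, align 4) → ends 28; tail pad 4 to reach multiple of 8; total 32 bytes, alignment 8
seq at 0 (size 32, align 8) → ends 32
length at 32 (size 2, align 2) → ends 34
magic at 34 (size 2, align 2) → ends 36
pad 4 to align 8 for payload_len
payload_len at 40 (size 72, align 8) → ends 112
flags at 112 (size 1, align 1) → ends 113
pad 3 to align 4 for src
src at 116 (size 4, align 4) → ends 120
dst at 120 (size 4, align 4) → ends 124
pad 4 to align 8 for ttl
ttl at 128 (size 104, align 8) → ends 232
version at 232 (size 1, align 1) → ends 233
tail pad 7 to reach multiple of 8
total 240 bytes, alignment 8
— Entry2 —
length at 0 (size 2, align 2) → ends 2
pad 2 to align 4 for dst
dst at 4 (size 4, align 4) → ends 8
magic at 8 (size 2, align 2) → ends 10
pad 6 to align 8 for ttl
ttl at 16 (size 104, align 8) → ends 120
src at 120 (size 4, align 4) → ends 124
pad 4 to align 8 for payload_len
payload_len at 128 (size 72, align 8) → ends 200
flags at 200 (size 1, align 1) → ends 201
pad 7 to align 8 for seq
seq at 208 (size 32, align 8) → ends 240
version at 240 (size 1, align 1) → ends 241
tail pad 7 to reach multiple of 8
total 248 bytes, alignment 8
240 − 248 = -8

-8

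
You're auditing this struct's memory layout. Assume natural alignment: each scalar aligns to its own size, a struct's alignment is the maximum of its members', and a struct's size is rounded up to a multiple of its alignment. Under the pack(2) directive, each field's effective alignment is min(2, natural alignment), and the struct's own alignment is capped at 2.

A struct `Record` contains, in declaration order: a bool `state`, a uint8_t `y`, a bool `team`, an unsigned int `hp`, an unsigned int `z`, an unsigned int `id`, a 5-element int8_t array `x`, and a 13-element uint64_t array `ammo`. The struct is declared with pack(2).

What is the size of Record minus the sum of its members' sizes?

@0: state [1B, align 1] → 1
@1: y [1B, align 1] → 2
@2: team [1B, align 1] → 3
+1 pad (align 2)
@4: hp [4B, align 2] → 8
@8: z [4B, align 2] → 12
@12: id [4B, align 2] → 16
@16: x [5B, align 1] → 21
+1 pad (align 2)
@22: ammo [104B, align 2] → 126
size 126, align 2
data bytes 124, size 126 → padding 2

2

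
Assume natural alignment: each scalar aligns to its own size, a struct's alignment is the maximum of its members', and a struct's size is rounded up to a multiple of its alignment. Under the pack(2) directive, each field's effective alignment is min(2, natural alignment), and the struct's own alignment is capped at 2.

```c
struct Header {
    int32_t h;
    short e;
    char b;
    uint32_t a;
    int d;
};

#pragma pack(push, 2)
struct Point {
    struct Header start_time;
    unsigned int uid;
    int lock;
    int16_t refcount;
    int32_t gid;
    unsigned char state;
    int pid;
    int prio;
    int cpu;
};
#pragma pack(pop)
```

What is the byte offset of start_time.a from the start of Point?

8

Header: 0..4  h  (4B, 4-aligned); 4..6  e  (2B, 2-aligned); 6..7  b  (1B, 1-aligned); 7..8  -- padding (1B); 8..12  a  (4B, 4-aligned); 12..16  d  (4B, 4-aligned); sizeof = 16, alignof = 4
0..16  start_time  (16B, 2-aligned)
within Header: a at 8
0 + 8 = 8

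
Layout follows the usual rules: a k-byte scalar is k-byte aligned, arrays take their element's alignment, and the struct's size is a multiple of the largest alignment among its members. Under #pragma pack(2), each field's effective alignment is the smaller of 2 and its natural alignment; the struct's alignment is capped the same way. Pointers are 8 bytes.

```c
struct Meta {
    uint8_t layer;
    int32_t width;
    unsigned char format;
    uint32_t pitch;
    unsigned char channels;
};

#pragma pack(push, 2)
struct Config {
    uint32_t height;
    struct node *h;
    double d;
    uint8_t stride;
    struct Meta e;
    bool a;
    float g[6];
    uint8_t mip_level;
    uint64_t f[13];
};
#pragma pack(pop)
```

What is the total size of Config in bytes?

174 bytes

Meta: @0: layer [1B, align 1] → 1; +3 pad (align 4); @4: width [4B, align 4] → 8; @8: format [1B, align 1] → 9; +3 pad (align 4); @12: pitch [4B, align 4] → 16; @16: channels [1B, align 1] → 17; +3 tail pad (align 4); size 20, align 4
@0: height [4B, align 2] → 4
@4: h [8B, align 2] → 12
@12: d [8B, align 2] → 20
@20: stride [1B, align 1] → 21
+1 pad (align 2)
@22: e [20B, align 2] → 42
@42: a [1B, align 1] → 43
+1 pad (align 2)
@44: g [24B, align 2] → 68
@68: mip_level [1B, align 1] → 69
+1 pad (align 2)
@70: f [104B, align 2] → 174
size 174, align 2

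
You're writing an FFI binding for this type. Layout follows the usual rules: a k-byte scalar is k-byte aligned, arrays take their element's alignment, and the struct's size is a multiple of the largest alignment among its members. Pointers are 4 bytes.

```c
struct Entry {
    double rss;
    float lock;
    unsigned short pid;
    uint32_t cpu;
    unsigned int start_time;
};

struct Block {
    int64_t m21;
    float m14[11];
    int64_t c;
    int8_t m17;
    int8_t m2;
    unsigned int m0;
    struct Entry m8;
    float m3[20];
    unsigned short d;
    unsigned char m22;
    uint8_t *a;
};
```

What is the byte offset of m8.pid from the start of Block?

84

Entry: @0: rss [8B, align 8] → 8; @8: lock [4B, align 4] → 12; @12: pid [2B, align 2] → 14; +2 pad (align 4); @16: cpu [4B, align 4] → 20; @20: start_time [4B, align 4] → 24; size 24, align 8
@0: m21 [8B, align 8] → 8
@8: m14 [44B, align 4] → 52
+4 pad (align 8)
@56: c [8B, align 8] → 64
@64: m17 [1B, align 1] → 65
@65: m2 [1B, align 1] → 66
+2 pad (align 4)
@68: m0 [4B, align 4] → 72
@72: m8 [24B, align 8] → 96
within Entry: pid at 12
72 + 12 = 84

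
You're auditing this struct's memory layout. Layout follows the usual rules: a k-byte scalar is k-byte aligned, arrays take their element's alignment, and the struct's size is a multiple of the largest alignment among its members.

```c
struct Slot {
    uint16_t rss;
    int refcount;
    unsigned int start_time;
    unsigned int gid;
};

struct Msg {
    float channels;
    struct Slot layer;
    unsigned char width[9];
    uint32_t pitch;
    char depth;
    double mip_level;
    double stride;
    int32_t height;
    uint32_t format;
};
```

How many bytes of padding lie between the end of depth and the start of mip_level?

3

Slot: rss at 0 (size 2, align 2) → ends 2; pad 2 to align 4 for refcount; refcount at 4 (size 4, align 4) → ends 8; start_time at 8 (size 4, align 4) → ends 12; gid at 12 (size 4, align 4) → ends 16; total 16 bytes, alignment 4
channels at 0 (size 4, align 4) → ends 4
layer at 4 (size 16, align 4) → ends 20
width at 20 (size 9, align 1) → ends 29
pad 3 to align 4 for pitch
pitch at 32 (size 4, align 4) → ends 36
depth at 36 (size 1, align 1) → ends 37
pad 3 to align 8 for mip_level
mip_level at 40 (size 8, align 8) → ends 48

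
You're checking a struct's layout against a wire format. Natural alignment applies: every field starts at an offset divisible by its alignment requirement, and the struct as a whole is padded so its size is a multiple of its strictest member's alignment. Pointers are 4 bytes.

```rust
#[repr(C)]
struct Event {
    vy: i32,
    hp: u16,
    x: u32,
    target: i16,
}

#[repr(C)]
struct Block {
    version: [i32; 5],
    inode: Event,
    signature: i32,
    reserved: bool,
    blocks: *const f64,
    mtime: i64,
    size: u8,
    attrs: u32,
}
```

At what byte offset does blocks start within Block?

Event: vy at 0 (size 4, align 4) → ends 4; hp at 4 (size 2, align 2) → ends 6; pad 2 to align 4 for x; x at 8 (size 4, align 4) → ends 12; target at 12 (size 2, align 2) → ends 14; tail pad 2 to reach multiple of 4; total 16 bytes, alignment 4
version at 0 (size 20, align 4) → ends 20
inode at 20 (size 16, align 4) → ends 36
signature at 36 (size 4, align 4) → ends 40
reserved at 40 (size 1, align 1) → ends 41
pad 3 to align 4 for blocks
blocks at 44 (size 4, align 4) → ends 48

44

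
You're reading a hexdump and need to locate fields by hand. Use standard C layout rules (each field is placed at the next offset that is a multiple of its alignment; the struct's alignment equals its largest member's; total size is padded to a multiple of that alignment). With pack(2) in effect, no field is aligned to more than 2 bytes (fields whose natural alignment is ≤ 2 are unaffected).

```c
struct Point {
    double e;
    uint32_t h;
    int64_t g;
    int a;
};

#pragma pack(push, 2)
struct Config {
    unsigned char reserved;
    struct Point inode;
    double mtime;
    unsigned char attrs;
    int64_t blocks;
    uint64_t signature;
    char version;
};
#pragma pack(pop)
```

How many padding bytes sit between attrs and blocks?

1

Point: @0: e [8B, align 8] → 8; @8: h [4B, align 4] → 12; +4 pad (align 8); @16: g [8B, align 8] → 24; @24: a [4B, align 4] → 28; +4 tail pad (align 8); size 32, align 8
@0: reserved [1B, align 1] → 1
+1 pad (align 2)
@2: inode [32B, align 2] → 34
@34: mtime [8B, align 2] → 42
@42: attrs [1B, align 1] → 43
+1 pad (align 2)
@44: blocks [8B, align 2] → 52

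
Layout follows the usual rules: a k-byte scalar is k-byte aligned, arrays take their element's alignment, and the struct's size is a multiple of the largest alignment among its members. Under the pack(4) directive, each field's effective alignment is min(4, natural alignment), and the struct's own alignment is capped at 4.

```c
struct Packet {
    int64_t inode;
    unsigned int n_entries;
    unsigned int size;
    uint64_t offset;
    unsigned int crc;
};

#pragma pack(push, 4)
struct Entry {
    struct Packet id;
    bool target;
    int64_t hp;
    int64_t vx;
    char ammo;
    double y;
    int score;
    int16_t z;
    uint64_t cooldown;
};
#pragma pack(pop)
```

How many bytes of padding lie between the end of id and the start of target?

Packet: inode at 0 (size 8, align 8) → ends 8; n_entries at 8 (size 4, align 4) → ends 12; size at 12 (size 4, align 4) → ends 16; offset at 16 (size 8, align 8) → ends 24; crc at 24 (size 4, align 4) → ends 28; tail pad 4 to reach multiple of 8; total 32 bytes, alignment 8
id at 0 (size 32, align 4) → ends 32
target at 32 (size 1, align 1) → ends 33

0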